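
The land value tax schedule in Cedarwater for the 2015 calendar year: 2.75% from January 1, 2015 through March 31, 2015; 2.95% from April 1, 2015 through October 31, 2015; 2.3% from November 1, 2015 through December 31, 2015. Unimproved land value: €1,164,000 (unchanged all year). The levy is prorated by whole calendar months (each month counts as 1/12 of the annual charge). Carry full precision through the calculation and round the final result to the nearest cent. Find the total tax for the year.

€32,495.00

January 1 – March 31, 2015: 3 months at 2.75% → €1,164,000 × 2.75% × 3/12 = €8,002.5000
April 1 – October 31, 2015: 7 months at 2.95% → €1,164,000 × 2.95% × 7/12 = €20,030.5000
November 1 – December 31, 2015: 2 months at 2.3% → €1,164,000 × 2.3% × 2/12 = €4,462.0000
Total = €32,495.0000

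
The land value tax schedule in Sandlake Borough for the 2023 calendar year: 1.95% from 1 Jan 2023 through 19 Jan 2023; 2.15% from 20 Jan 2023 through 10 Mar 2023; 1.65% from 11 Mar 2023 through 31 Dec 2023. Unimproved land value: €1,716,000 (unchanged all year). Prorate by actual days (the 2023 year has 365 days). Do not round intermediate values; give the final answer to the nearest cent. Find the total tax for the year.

1 Jan – 19 Jan 2023: 19 days at 1.95% → €1,716,000 × 1.95% × 19/365 = €1,741.8575
20 Jan – 10 Mar 2023: 50 days at 2.15% → €1,716,000 × 2.15% × 50/365 = €5,053.9726
11 Mar – 31 Dec 2023: 296 days at 1.65% → €1,716,000 × 1.65% × 296/365 = €22,961.4904
Total = €29,757.3205

€29,757.32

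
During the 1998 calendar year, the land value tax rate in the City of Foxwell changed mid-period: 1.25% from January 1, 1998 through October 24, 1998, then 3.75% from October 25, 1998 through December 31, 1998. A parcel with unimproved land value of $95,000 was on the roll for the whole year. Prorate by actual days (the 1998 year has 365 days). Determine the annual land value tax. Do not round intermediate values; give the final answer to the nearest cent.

January 1 – October 24, 1998: 297 days at 1.25% → $95,000 × 1.25% × 297/365 = $966.2671
October 25 – December 31, 1998: 68 days at 3.75% → $95,000 × 3.75% × 68/365 = $663.6986
Total = $1,629.9658

$1,629.97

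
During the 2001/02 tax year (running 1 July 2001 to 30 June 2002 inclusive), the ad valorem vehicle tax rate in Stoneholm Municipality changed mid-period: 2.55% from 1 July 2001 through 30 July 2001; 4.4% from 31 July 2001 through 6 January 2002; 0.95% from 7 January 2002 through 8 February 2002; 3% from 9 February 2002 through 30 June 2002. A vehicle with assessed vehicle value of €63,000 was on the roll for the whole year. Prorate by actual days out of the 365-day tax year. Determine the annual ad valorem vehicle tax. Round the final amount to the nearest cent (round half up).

€2,136.56

1 July – 30 July 2001: 30 days at 2.55% → €63,000 × 2.55% × 30/365 = €132.0411
31 July 2001 – 6 January 2002: 160 days at 4.4% → €63,000 × 4.4% × 160/365 = €1,215.1233
7 January – 8 February 2002: 33 days at 0.95% → €63,000 × 0.95% × 33/365 = €54.1110
9 February – 30 June 2002: 142 days at 3% → €63,000 × 3% × 142/365 = €735.2877
Total = €2,136.5630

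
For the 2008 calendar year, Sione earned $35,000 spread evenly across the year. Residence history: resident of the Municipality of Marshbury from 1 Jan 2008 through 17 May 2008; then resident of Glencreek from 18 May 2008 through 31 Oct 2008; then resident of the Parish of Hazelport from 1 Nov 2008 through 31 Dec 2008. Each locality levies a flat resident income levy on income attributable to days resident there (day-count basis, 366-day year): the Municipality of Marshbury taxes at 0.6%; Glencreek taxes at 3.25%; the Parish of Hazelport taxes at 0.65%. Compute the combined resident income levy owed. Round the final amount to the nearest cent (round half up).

$636.12

The Municipality of Marshbury, 1 Jan – 17 May 2008: 138 days → $35,000 × 0.6% × 138/366 = $79.1803
Glencreek, 18 May – 31 Oct 2008: 167 days → $35,000 × 3.25% × 167/366 = $519.0232
The Parish of Hazelport, 1 Nov – 31 Dec 2008: 61 days → $35,000 × 0.65% × 61/366 = $37.9167
Total = $636.1202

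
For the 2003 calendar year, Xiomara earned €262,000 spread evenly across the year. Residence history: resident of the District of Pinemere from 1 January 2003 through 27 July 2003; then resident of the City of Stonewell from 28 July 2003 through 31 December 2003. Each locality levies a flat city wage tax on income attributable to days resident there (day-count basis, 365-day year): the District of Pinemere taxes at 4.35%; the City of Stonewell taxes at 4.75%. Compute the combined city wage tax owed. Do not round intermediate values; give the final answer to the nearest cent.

The District of Pinemere, 1 January – 27 July 2003: 208 days → €262,000 × 4.35% × 208/365 = €6,494.7288
The City of Stonewell, 28 July – 31 December 2003: 157 days → €262,000 × 4.75% × 157/365 = €5,353.0548
Total = €11,847.7836

€11,847.78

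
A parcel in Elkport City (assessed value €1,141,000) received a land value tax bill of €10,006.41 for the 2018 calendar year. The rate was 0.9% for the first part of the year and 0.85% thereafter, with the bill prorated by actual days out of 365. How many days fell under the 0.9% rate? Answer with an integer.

197 days

Let d = days at the first rate; then 365 − d days at the second rate.
€1,141,000 × [0.9%·d + 0.85%·(365−d)] / 365 = €10,006.41
Solving gives d = 197, so the new rate took effect on July 17, 2018.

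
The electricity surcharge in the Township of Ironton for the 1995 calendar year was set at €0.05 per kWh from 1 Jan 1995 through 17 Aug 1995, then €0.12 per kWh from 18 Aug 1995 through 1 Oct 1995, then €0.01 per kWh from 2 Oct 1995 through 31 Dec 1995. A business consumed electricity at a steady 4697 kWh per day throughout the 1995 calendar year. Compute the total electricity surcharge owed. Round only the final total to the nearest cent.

1 Jan – 17 Aug 1995: 229 days × 4697 kWh/day = 1,075,613 kWh at €0.05/kWh → €53780.65
18 Aug – 1 Oct 1995: 45 days × 4697 kWh/day = 211,365 kWh at €0.12/kWh → €25363.80
2 Oct – 31 Dec 1995: 91 days × 4697 kWh/day = 427,427 kWh at €0.01/kWh → €4274.27

€83418.72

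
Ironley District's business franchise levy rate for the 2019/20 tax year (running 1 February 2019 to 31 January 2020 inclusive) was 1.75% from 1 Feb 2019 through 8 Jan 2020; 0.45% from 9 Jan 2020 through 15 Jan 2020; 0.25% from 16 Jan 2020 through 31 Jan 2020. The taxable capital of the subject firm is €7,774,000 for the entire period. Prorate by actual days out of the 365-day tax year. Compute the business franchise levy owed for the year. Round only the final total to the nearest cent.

€128,995.15

1 Feb 2019 – 8 Jan 2020: 342 days at 1.75% → €7,774,000 × 1.75% × 342/365 = €127,472.3014
9 Jan – 15 Jan 2020: 7 days at 0.45% → €7,774,000 × 0.45% × 7/365 = €670.9068
16 Jan – 31 Jan 2020: 16 days at 0.25% → €7,774,000 × 0.25% × 16/365 = €851.9452
Total = €128,995.1534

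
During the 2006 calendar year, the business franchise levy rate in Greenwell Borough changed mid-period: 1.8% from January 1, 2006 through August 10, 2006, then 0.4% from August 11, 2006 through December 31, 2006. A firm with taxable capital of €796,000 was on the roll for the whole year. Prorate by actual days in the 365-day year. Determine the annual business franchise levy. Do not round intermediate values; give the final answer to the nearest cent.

€9,961.99

January 1 – August 10, 2006: 222 days at 1.8% → €796,000 × 1.8% × 222/365 = €8,714.5644
August 11 – December 31, 2006: 143 days at 0.4% → €796,000 × 0.4% × 143/365 = €1,247.4301
Total = €9,961.9945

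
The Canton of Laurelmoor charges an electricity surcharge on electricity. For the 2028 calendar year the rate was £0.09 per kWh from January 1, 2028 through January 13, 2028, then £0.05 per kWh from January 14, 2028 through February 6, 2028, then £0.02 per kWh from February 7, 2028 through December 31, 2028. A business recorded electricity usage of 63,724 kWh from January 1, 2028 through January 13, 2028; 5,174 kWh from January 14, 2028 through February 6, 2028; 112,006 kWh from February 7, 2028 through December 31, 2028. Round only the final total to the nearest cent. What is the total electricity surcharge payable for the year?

£8,233.98

January 1 – January 13, 2028: 63,724 kWh at £0.09/kWh → £5,735.16
January 14 – February 6, 2028: 5,174 kWh at £0.05/kWh → £258.70
February 7 – December 31, 2028: 112,006 kWh at £0.02/kWh → £2,240.12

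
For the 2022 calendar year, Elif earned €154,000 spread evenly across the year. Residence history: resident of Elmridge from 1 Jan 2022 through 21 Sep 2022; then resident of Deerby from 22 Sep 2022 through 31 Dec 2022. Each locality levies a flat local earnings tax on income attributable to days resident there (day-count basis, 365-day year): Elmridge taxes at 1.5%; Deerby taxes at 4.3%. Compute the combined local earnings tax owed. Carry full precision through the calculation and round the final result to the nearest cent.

Elmridge, 1 Jan – 21 Sep 2022: 264 days → €154,000 × 1.5% × 264/365 = €1,670.7945
Deerby, 22 Sep – 31 Dec 2022: 101 days → €154,000 × 4.3% × 101/365 = €1,832.3890
Total = €3,503.1836

€3,503.18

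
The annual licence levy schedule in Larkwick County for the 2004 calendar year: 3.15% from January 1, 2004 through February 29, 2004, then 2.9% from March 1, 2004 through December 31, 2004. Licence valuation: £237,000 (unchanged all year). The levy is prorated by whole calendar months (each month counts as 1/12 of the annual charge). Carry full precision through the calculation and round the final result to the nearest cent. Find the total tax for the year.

January 1 – February 29, 2004: 2 months at 3.15% → £237,000 × 3.15% × 2/12 = £1,244.2500
March 1 – December 31, 2004: 10 months at 2.9% → £237,000 × 2.9% × 10/12 = £5,727.5000
Total = £6,971.7500

£6,971.75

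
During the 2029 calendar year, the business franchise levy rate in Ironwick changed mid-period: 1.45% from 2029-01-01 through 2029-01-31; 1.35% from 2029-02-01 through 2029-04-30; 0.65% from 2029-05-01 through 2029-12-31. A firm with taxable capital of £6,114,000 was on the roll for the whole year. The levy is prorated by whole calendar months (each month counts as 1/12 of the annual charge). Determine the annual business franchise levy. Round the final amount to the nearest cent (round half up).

2029-01-01 to 2029-01-31: 1 month at 1.45% → £6,114,000 × 1.45% × 1/12 = £7,387.7500
2029-02-01 to 2029-04-30: 3 months at 1.35% → £6,114,000 × 1.35% × 3/12 = £20,634.7500
2029-05-01 to 2029-12-31: 8 months at 0.65% → £6,114,000 × 0.65% × 8/12 = £26,494.0000
Total = £54,516.5000

£54,516.50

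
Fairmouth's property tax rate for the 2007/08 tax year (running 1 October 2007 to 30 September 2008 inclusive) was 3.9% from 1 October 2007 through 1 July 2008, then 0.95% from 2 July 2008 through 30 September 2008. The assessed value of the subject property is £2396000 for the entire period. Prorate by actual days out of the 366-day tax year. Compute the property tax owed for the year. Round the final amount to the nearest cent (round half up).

£75870.06

1 October 2007 – 1 July 2008: 275 days at 3.9% → £2396000 × 3.9% × 275/366 = £70210.6557
2 July – 30 September 2008: 91 days at 0.95% → £2396000 × 0.95% × 91/366 = £5659.4044
Total = £75870.0601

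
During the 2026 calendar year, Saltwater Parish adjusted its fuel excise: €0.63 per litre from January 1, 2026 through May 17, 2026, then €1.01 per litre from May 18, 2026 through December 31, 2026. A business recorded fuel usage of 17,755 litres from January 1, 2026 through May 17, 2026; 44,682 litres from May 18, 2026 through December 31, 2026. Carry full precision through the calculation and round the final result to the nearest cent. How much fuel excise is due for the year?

€56,314.47

January 1 – May 17, 2026: 17,755 litres at €0.63/litre → €11,185.65
May 18 – December 31, 2026: 44,682 litres at €1.01/litre → €45,128.82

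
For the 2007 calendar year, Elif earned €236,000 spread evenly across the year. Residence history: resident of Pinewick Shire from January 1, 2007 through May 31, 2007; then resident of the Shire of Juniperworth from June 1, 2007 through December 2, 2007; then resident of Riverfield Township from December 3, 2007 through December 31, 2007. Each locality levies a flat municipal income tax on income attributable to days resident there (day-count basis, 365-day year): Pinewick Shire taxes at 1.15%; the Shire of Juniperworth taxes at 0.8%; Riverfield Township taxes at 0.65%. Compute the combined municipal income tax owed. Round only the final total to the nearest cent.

€2,201.59

Pinewick Shire, January 1 – May 31, 2007: 151 days → €236,000 × 1.15% × 151/365 = €1,122.7781
The Shire of Juniperworth, June 1 – December 2, 2007: 185 days → €236,000 × 0.8% × 185/365 = €956.9315
Riverfield Township, December 3 – December 31, 2007: 29 days → €236,000 × 0.65% × 29/365 = €121.8795
Total = €2,201.5890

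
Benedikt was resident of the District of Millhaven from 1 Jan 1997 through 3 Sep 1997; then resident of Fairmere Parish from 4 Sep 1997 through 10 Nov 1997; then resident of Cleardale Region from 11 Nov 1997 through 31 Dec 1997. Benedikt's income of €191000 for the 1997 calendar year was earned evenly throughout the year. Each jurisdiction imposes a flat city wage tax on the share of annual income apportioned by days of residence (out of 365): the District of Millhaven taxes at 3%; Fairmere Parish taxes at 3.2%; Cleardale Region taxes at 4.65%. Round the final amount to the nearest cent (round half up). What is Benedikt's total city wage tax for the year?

The District of Millhaven, 1 Jan – 3 Sep 1997: 246 days → €191000 × 3% × 246/365 = €3861.8630
Fairmere Parish, 4 Sep – 10 Nov 1997: 68 days → €191000 × 3.2% × 68/365 = €1138.6740
Cleardale Region, 11 Nov – 31 Dec 1997: 51 days → €191000 × 4.65% × 51/365 = €1240.9767
Total = €6241.5137

€6241.51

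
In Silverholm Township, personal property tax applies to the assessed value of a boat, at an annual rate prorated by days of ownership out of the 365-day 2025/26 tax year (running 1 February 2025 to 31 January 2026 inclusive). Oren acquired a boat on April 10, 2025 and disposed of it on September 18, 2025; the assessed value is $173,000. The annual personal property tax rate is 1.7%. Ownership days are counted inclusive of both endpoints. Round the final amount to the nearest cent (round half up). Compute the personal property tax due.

Days held (April 10 – September 18, 2025): 162 out of 365
Tax = $173,000 × 1.7% × 162/365 = $1,305.3205

$1,305.32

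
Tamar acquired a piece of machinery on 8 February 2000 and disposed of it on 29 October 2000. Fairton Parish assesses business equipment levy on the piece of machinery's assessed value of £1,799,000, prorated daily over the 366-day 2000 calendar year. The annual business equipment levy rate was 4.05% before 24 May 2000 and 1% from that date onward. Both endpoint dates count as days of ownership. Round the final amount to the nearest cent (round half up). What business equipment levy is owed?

£28,916.71

8 February – 23 May 2000: 106 days at 4.05% → £1,799,000 × 4.05% × 106/366 = £21,101.3852
24 May – 29 October 2000: 159 days at 1% → £1,799,000 × 1% × 159/366 = £7,815.3279
Total = £28,916.7131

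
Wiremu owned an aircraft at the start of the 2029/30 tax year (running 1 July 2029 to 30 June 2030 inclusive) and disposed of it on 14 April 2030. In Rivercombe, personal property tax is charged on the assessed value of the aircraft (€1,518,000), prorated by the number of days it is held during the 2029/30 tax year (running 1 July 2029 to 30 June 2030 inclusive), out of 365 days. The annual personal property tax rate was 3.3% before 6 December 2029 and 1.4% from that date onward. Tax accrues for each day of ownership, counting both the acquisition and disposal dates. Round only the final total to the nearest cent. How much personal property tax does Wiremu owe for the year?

1 July – 5 December 2029: 158 days at 3.3% → €1,518,000 × 3.3% × 158/365 = €21,684.5260
6 December 2029 – 14 April 2030: 130 days at 1.4% → €1,518,000 × 1.4% × 130/365 = €7,569.2055
Total = €29,253.7315

€29,253.73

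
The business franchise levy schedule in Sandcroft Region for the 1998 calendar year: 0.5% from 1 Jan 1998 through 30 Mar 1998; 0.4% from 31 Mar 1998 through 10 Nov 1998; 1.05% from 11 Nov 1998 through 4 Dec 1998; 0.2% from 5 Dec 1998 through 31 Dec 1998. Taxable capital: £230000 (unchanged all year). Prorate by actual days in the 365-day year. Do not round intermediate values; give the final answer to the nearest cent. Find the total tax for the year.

1 Jan – 30 Mar 1998: 89 days at 0.5% → £230000 × 0.5% × 89/365 = £280.4110
31 Mar – 10 Nov 1998: 225 days at 0.4% → £230000 × 0.4% × 225/365 = £567.1233
11 Nov – 4 Dec 1998: 24 days at 1.05% → £230000 × 1.05% × 24/365 = £158.7945
5 Dec – 31 Dec 1998: 27 days at 0.2% → £230000 × 0.2% × 27/365 = £34.0274
Total = £1040.3562

£1040.36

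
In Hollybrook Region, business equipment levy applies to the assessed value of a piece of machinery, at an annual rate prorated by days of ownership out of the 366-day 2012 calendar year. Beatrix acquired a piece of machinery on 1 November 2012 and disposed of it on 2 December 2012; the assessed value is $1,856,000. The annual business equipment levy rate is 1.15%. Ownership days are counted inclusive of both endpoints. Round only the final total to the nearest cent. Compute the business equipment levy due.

$1,866.14

Days held (1 November – 2 December 2012): 32 out of 366
Tax = $1,856,000 × 1.15% × 32/366 = $1,866.1421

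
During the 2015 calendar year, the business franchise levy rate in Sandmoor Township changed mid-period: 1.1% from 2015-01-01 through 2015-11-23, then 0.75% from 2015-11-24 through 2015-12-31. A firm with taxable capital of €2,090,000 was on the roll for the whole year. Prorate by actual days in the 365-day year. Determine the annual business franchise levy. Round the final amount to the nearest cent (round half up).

2015-01-01 to 2015-11-23: 327 days at 1.1% → €2,090,000 × 1.1% × 327/365 = €20,596.5205
2015-11-24 to 2015-12-31: 38 days at 0.75% → €2,090,000 × 0.75% × 38/365 = €1,631.9178
Total = €22,228.4384

€22,228.44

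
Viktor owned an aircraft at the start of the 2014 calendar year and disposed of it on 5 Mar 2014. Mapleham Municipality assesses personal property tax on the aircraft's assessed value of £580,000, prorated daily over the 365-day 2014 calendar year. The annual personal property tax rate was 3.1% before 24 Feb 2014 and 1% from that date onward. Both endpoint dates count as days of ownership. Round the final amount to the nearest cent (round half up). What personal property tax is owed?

1 Jan – 23 Feb 2014: 54 days at 3.1% → £580,000 × 3.1% × 54/365 = £2,660.0548
24 Feb – 5 Mar 2014: 10 days at 1% → £580,000 × 1% × 10/365 = £158.9041
Total = £2,818.9589

£2,818.96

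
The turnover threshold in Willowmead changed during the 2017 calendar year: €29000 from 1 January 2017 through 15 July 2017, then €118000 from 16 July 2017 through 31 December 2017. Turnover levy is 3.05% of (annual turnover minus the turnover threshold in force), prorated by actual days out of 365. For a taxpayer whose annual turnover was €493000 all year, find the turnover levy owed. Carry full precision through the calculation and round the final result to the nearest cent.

€12895.15

1 January – 15 July 2017: 196 days, exemption €29000 → (€493000 − €29000) × 3.05% × 196/365 = €7599.4301
16 July – 31 December 2017: 169 days, exemption €118000 → (€493000 − €118000) × 3.05% × 169/365 = €5295.7192
Total = €12895.1493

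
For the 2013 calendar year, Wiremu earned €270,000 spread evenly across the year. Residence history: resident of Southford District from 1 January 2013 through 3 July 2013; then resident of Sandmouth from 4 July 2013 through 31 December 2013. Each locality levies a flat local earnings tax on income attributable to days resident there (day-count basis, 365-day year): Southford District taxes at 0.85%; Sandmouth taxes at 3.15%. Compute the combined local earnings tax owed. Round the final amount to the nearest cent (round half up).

€5,374.48

Southford District, 1 January – 3 July 2013: 184 days → €270,000 × 0.85% × 184/365 = €1,156.9315
Sandmouth, 4 July – 31 December 2013: 181 days → €270,000 × 3.15% × 181/365 = €4,217.5479
Total = €5,374.4795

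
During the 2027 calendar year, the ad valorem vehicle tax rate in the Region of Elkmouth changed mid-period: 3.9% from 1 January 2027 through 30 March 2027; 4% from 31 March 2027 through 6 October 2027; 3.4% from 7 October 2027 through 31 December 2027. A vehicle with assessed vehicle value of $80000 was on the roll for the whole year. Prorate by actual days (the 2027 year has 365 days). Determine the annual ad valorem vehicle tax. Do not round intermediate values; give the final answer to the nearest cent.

1 January – 30 March 2027: 89 days at 3.9% → $80000 × 3.9% × 89/365 = $760.7671
31 March – 6 October 2027: 190 days at 4% → $80000 × 4% × 190/365 = $1665.7534
7 October – 31 December 2027: 86 days at 3.4% → $80000 × 3.4% × 86/365 = $640.8767
Total = $3067.3973

$3067.40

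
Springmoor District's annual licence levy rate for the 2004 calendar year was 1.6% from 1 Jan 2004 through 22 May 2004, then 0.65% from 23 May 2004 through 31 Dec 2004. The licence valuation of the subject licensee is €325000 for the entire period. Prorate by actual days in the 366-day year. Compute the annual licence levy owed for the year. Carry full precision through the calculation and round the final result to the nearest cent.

€3318.82

1 Jan – 22 May 2004: 143 days at 1.6% → €325000 × 1.6% × 143/366 = €2031.6940
23 May – 31 Dec 2004: 223 days at 0.65% → €325000 × 0.65% × 223/366 = €1287.1243
Total = €3318.8183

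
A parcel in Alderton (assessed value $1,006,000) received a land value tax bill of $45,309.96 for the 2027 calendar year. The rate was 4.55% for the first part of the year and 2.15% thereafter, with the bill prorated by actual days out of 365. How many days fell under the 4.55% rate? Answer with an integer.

358 days

Let d = days at the first rate; then 365 − d days at the second rate.
$1,006,000 × [4.55%·d + 2.15%·(365−d)] / 365 = $45,309.96
Solving gives d = 358, so the new rate took effect on December 25, 2027.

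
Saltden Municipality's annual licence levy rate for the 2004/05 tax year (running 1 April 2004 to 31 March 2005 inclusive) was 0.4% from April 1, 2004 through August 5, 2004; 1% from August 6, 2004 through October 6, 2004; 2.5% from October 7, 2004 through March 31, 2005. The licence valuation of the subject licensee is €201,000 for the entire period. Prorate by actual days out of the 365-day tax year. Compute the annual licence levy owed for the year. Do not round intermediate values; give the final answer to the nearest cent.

April 1 – August 5, 2004: 127 days at 0.4% → €201,000 × 0.4% × 127/365 = €279.7479
August 6 – October 6, 2004: 62 days at 1% → €201,000 × 1% × 62/365 = €341.4247
October 7, 2004 – March 31, 2005: 176 days at 2.5% → €201,000 × 2.5% × 176/365 = €2,423.0137
Total = €3,044.1863

€3,044.19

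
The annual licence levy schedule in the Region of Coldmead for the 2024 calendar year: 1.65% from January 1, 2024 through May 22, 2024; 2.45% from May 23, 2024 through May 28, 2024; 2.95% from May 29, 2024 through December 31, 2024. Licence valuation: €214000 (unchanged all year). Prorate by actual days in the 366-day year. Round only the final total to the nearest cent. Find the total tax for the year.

January 1 – May 22, 2024: 143 days at 1.65% → €214000 × 1.65% × 143/366 = €1379.5984
May 23 – May 28, 2024: 6 days at 2.45% → €214000 × 2.45% × 6/366 = €85.9508
May 29 – December 31, 2024: 217 days at 2.95% → €214000 × 2.95% × 217/366 = €3742.9536
Total = €5208.5027

€5208.50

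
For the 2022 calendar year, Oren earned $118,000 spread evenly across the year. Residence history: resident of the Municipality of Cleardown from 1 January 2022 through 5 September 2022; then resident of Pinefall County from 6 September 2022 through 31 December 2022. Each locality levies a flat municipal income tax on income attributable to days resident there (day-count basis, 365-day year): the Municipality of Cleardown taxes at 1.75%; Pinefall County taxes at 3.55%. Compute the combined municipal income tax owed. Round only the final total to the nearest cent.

The Municipality of Cleardown, 1 January – 5 September 2022: 248 days → $118,000 × 1.75% × 248/365 = $1,403.0685
Pinefall County, 6 September – 31 December 2022: 117 days → $118,000 × 3.55% × 117/365 = $1,342.7753
Total = $2,745.8438

$2,745.84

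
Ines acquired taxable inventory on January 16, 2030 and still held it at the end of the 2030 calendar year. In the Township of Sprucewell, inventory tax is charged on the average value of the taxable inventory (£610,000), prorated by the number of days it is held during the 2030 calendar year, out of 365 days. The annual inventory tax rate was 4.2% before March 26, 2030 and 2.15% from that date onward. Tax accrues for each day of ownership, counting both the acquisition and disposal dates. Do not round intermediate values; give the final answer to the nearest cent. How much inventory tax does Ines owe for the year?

£14,939.99

January 16 – March 25, 2030: 69 days at 4.2% → £610,000 × 4.2% × 69/365 = £4,843.2329
March 26 – December 31, 2030: 281 days at 2.15% → £610,000 × 2.15% × 281/365 = £10,096.7534
Total = £14,939.9863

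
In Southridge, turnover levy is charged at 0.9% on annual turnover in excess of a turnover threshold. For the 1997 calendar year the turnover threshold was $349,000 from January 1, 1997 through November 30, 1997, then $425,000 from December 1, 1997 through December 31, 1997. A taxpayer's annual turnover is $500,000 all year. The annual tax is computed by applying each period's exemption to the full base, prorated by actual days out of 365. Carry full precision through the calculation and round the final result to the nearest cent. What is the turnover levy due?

$1,300.91

January 1 – November 30, 1997: 334 days, exemption $349,000 → ($500,000 − $349,000) × 0.9% × 334/365 = $1,243.5781
December 1 – December 31, 1997: 31 days, exemption $425,000 → ($500,000 − $425,000) × 0.9% × 31/365 = $57.3288
Total = $1,300.9068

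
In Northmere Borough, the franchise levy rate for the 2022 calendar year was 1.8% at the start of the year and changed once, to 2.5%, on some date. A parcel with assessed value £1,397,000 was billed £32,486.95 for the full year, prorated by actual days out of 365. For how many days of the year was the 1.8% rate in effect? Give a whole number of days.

Let d = days at the first rate; then 365 − d days at the second rate.
£1,397,000 × [1.8%·d + 2.5%·(365−d)] / 365 = £32,486.95
Solving gives d = 91, so the new rate took effect on 2 April 2022.

91 days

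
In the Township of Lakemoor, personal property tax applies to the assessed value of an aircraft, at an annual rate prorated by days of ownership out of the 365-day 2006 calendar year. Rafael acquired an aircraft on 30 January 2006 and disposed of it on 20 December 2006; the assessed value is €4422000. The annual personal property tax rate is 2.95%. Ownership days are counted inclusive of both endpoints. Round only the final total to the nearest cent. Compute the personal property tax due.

Days held (30 January – 20 December 2006): 325 out of 365
Tax = €4422000 × 2.95% × 325/365 = €116153.2192

€116153.22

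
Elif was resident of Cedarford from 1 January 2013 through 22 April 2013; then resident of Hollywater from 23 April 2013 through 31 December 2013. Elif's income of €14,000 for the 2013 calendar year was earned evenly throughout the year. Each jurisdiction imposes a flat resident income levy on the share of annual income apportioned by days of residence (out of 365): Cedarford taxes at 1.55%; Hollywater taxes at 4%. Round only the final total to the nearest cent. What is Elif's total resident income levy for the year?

Cedarford, 1 January – 22 April 2013: 112 days → €14,000 × 1.55% × 112/365 = €66.5863
Hollywater, 23 April – 31 December 2013: 253 days → €14,000 × 4% × 253/365 = €388.1644
Total = €454.7507

€454.75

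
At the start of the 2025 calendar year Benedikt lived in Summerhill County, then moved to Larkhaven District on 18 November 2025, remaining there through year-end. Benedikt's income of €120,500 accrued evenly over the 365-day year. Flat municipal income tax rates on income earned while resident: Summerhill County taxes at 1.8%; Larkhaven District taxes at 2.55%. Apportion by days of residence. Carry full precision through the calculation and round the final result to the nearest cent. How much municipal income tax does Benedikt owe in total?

Summerhill County, 1 January – 17 November 2025: 321 days → €120,500 × 1.8% × 321/365 = €1,907.5315
Larkhaven District, 18 November – 31 December 2025: 44 days → €120,500 × 2.55% × 44/365 = €370.4137
Total = €2,277.9452

€2,277.95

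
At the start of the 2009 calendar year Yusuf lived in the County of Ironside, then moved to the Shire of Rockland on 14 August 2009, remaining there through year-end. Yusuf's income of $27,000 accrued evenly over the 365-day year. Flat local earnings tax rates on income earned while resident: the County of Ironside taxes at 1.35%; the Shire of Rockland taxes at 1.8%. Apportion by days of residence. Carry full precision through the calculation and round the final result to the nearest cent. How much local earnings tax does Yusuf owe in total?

The County of Ironside, 1 January – 13 August 2009: 225 days → $27,000 × 1.35% × 225/365 = $224.6918
The Shire of Rockland, 14 August – 31 December 2009: 140 days → $27,000 × 1.8% × 140/365 = $186.4110
Total = $411.1027

$411.10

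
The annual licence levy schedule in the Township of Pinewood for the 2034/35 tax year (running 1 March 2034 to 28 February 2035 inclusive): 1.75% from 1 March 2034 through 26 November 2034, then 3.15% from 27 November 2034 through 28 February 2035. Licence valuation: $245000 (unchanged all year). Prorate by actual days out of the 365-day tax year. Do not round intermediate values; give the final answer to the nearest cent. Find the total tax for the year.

$5170.84

1 March – 26 November 2034: 271 days at 1.75% → $245000 × 1.75% × 271/365 = $3183.3219
27 November 2034 – 28 February 2035: 94 days at 3.15% → $245000 × 3.15% × 94/365 = $1987.5205
Total = $5170.8425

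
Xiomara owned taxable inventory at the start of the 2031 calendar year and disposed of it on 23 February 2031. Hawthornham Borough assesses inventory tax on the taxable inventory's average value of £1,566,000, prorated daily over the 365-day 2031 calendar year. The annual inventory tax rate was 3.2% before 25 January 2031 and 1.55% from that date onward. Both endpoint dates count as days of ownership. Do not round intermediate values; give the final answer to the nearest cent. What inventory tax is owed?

1 January – 24 January 2031: 24 days at 3.2% → £1,566,000 × 3.2% × 24/365 = £3,295.0356
25 January – 23 February 2031: 30 days at 1.55% → £1,566,000 × 1.55% × 30/365 = £1,995.0411
Total = £5,290.0767

£5,290.08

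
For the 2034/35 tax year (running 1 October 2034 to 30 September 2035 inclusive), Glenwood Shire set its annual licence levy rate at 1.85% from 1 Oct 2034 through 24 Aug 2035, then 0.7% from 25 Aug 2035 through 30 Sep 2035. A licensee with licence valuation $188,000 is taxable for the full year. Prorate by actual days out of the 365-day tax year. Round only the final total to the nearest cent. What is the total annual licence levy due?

$3,258.84

1 Oct 2034 – 24 Aug 2035: 328 days at 1.85% → $188,000 × 1.85% × 328/365 = $3,125.4356
25 Aug – 30 Sep 2035: 37 days at 0.7% → $188,000 × 0.7% × 37/365 = $133.4027
Total = $3,258.8384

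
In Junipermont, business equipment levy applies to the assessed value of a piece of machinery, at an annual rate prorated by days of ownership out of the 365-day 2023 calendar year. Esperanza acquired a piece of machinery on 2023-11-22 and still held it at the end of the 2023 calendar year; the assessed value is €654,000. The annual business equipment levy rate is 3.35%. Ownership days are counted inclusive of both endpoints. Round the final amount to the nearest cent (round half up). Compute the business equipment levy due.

€2,400.99

Days held (2023-11-22 to 2023-12-31): 40 out of 365
Tax = €654,000 × 3.35% × 40/365 = €2,400.9863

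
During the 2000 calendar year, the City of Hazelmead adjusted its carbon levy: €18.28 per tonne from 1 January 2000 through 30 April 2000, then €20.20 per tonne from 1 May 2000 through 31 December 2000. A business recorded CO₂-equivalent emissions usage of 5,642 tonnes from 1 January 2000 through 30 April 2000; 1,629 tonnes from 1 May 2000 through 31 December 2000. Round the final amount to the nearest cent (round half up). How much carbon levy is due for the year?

€136,041.56

1 January – 30 April 2000: 5,642 tonnes at €18.28/tonne → €103,135.76
1 May – 31 December 2000: 1,629 tonnes at €20.20/tonne → €32,905.80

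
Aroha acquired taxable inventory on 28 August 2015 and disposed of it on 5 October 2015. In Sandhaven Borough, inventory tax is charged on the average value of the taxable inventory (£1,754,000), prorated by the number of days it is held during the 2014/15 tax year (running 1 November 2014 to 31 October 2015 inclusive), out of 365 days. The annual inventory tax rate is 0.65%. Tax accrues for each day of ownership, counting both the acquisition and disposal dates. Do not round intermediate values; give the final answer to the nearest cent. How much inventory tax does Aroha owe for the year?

Days held (28 August – 5 October 2015): 39 out of 365
Tax = £1,754,000 × 0.65% × 39/365 = £1,218.1890

£1,218.19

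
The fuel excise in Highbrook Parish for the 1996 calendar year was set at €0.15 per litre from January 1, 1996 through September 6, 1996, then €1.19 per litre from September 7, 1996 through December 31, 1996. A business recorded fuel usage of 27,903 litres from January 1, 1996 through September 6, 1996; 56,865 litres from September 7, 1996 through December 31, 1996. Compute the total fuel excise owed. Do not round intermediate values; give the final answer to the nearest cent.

January 1 – September 6, 1996: 27,903 litres at €0.15/litre → €4,185.45
September 7 – December 31, 1996: 56,865 litres at €1.19/litre → €67,669.35

€71,854.80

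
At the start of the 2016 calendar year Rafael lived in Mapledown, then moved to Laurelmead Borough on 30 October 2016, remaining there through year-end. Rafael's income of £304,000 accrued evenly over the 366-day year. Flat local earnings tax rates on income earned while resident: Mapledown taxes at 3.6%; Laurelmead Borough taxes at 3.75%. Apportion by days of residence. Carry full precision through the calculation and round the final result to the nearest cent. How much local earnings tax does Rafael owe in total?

Mapledown, 1 January – 29 October 2016: 303 days → £304,000 × 3.6% × 303/366 = £9,060.1967
Laurelmead Borough, 30 October – 31 December 2016: 63 days → £304,000 × 3.75% × 63/366 = £1,962.2951
Total = £11,022.4918

£11,022.49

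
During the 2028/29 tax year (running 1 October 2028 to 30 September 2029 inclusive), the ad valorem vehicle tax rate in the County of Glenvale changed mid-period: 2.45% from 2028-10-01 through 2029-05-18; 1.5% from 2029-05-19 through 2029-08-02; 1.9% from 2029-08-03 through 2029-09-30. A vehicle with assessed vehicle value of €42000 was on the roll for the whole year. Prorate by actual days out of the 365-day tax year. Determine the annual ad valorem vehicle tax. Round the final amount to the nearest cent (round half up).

2028-10-01 to 2029-05-18: 230 days at 2.45% → €42000 × 2.45% × 230/365 = €648.4110
2029-05-19 to 2029-08-02: 76 days at 1.5% → €42000 × 1.5% × 76/365 = €131.1781
2029-08-03 to 2029-09-30: 59 days at 1.9% → €42000 × 1.9% × 59/365 = €128.9918
Total = €908.5808

€908.58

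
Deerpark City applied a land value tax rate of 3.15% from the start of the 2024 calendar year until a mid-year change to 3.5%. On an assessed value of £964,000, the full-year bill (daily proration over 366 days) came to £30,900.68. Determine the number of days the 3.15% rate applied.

308 days

Let d = days at the first rate; then 366 − d days at the second rate.
£964,000 × [3.15%·d + 3.5%·(366−d)] / 366 = £30,900.68
Solving gives d = 308, so the new rate took effect on November 4, 2024.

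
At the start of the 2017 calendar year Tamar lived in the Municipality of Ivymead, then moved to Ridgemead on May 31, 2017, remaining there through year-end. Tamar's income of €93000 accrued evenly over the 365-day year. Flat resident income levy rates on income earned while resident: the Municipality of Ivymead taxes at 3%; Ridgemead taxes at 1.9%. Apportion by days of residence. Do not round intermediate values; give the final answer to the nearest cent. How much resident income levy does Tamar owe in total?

€2187.41

The Municipality of Ivymead, January 1 – May 30, 2017: 150 days → €93000 × 3% × 150/365 = €1146.5753
Ridgemead, May 31 – December 31, 2017: 215 days → €93000 × 1.9% × 215/365 = €1040.8356
Total = €2187.4110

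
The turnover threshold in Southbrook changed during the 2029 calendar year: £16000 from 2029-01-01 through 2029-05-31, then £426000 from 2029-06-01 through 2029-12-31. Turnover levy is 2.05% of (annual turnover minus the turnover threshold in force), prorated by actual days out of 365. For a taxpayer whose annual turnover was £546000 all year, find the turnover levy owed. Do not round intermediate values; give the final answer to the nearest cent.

£5937.14

2029-01-01 to 2029-05-31: 151 days, exemption £16000 → (£546000 − £16000) × 2.05% × 151/365 = £4494.8356
2029-06-01 to 2029-12-31: 214 days, exemption £426000 → (£546000 − £426000) × 2.05% × 214/365 = £1442.3014
Total = £5937.1370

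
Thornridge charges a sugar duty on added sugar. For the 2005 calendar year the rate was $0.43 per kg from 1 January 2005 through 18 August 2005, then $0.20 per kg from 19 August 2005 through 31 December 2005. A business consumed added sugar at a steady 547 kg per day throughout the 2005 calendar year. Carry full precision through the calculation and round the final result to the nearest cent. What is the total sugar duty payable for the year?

1 January – 18 August 2005: 230 days × 547 kg/day = 125,810 kg at $0.43/kg → $54,098.30
19 August – 31 December 2005: 135 days × 547 kg/day = 73,845 kg at $0.20/kg → $14,769.00

$68,867.30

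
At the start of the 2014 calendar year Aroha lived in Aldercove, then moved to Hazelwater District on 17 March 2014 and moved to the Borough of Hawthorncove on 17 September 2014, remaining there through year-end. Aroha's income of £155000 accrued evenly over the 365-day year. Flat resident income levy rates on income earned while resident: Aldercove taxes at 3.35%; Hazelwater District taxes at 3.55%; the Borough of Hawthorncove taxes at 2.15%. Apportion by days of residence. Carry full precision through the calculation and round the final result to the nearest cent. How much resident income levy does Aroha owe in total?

Aldercove, 1 January – 16 March 2014: 75 days → £155000 × 3.35% × 75/365 = £1066.9521
Hazelwater District, 17 March – 16 September 2014: 184 days → £155000 × 3.55% × 184/365 = £2773.8630
The Borough of Hawthorncove, 17 September – 31 December 2014: 106 days → £155000 × 2.15% × 106/365 = £967.7945
Total = £4808.6096

£4808.61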